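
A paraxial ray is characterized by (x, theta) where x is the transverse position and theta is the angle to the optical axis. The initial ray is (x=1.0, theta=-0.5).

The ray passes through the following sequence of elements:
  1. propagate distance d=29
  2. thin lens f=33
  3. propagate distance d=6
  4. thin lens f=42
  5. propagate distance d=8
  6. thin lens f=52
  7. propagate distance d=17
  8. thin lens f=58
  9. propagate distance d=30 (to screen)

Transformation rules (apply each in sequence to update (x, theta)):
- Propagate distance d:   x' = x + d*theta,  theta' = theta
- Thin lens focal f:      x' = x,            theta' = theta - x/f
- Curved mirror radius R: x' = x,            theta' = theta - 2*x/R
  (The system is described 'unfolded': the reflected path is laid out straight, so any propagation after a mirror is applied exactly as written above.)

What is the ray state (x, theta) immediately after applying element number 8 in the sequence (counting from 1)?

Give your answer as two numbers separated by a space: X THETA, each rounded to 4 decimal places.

Answer: -4.0029 0.5452

Derivation:
Initial: x=1.0000 theta=-0.5000
After 1 (propagate distance d=29): x=-13.5000 theta=-0.5000
After 2 (thin lens f=33): x=-13.5000 theta=-1/11 (≈-0.0909)
After 3 (propagate distance d=6): x=-309/22 (≈-14.0455) theta=-1/11 (≈-0.0909)
After 4 (thin lens f=42): x=-309/22 (≈-14.0455) theta=75/308 (≈0.2435)
After 5 (propagate distance d=8): x=-1863/154 (≈-12.0974) theta=75/308 (≈0.2435)
After 6 (thin lens f=52): x=-1863/154 (≈-12.0974) theta=3813/8008 (≈0.4761)
After 7 (propagate distance d=17): x=-32055/8008 (≈-4.0029) theta=3813/8008 (≈0.4761)
After 8 (thin lens f=58): x=-32055/8008 (≈-4.0029) theta=23019/42224 (≈0.5452)
Rounded to 4 decimal places: x = -4.0029, theta = 0.5452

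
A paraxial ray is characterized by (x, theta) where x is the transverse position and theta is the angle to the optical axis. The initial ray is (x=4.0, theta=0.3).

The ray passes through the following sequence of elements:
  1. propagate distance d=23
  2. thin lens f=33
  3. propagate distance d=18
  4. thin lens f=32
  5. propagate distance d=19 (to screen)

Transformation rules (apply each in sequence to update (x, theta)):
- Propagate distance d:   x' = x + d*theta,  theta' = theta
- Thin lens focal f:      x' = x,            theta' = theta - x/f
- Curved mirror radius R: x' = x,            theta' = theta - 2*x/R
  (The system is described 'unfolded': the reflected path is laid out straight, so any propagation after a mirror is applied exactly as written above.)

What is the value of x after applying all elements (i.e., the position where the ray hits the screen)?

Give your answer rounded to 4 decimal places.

Answer: 3.6308

Derivation:
Initial: x=4.0000 theta=0.3000
After 1 (propagate distance d=23): x=10.9000 theta=0.3000
After 2 (thin lens f=33): x=10.9000 theta=-1/33 (≈-0.0303)
After 3 (propagate distance d=18): x=1139/110 (≈10.3545) theta=-1/33 (≈-0.0303)
After 4 (thin lens f=32): x=1139/110 (≈10.3545) theta=-3737/10560 (≈-0.3539)
After 5 (propagate distance d=19 (to screen)): x=38341/10560 (≈3.6308) theta=-3737/10560 (≈-0.3539)
Rounded to 4 decimal places: x = 3.6308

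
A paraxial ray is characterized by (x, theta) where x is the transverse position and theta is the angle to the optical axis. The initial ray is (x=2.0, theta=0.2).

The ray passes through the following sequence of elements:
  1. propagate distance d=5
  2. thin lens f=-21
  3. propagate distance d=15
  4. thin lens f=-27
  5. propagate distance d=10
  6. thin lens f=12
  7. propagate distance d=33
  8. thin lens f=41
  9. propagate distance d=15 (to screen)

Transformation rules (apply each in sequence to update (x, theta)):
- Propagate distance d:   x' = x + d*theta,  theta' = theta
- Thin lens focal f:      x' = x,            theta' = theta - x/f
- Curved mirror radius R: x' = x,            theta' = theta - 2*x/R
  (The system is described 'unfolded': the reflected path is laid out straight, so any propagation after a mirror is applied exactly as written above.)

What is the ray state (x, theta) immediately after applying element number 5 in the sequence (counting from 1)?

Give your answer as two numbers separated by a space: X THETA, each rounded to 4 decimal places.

Initial: x=2.0000 theta=0.2000
After 1 (propagate distance d=5): x=3.0000 theta=0.2000
After 2 (thin lens f=-21): x=3.0000 theta=12/35 (≈0.3429)
After 3 (propagate distance d=15): x=57/7 (≈8.1429) theta=12/35 (≈0.3429)
After 4 (thin lens f=-27): x=57/7 (≈8.1429) theta=29/45 (≈0.6444)
After 5 (propagate distance d=10): x=919/63 (≈14.5873) theta=29/45 (≈0.6444)
Rounded to 4 decimal places: x = 14.5873, theta = 0.6444

Answer: 14.5873 0.6444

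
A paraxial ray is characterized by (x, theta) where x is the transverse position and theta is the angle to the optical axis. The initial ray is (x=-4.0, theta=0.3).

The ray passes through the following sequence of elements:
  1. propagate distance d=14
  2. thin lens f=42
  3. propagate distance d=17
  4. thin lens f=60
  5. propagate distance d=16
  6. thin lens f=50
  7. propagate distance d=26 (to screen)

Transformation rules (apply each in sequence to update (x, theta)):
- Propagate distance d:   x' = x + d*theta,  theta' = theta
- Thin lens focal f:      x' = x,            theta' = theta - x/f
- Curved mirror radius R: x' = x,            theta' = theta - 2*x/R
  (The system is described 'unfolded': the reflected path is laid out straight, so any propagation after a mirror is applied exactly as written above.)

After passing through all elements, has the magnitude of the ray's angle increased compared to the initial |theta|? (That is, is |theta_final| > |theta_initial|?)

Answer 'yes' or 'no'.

Initial: x=-4.0000 theta=0.3000
After 1 (propagate distance d=14): x=0.2000 theta=0.3000
After 2 (thin lens f=42): x=0.2000 theta=31/105 (≈0.2952)
After 3 (propagate distance d=17): x=548/105 (≈5.2190) theta=31/105 (≈0.2952)
After 4 (thin lens f=60): x=548/105 (≈5.2190) theta=328/1575 (≈0.2083)
After 5 (propagate distance d=16): x=1924/225 (≈8.5511) theta=328/1575 (≈0.2083)
After 6 (thin lens f=50): x=1924/225 (≈8.5511) theta=1466/39375 (≈0.0372)
After 7 (propagate distance d=26 (to screen)): x=374816/39375 (≈9.5191) theta=1466/39375 (≈0.0372)
|theta_initial|=0.3000 |theta_final|=1466/39375 (≈0.0372) -> not increased

Answer: no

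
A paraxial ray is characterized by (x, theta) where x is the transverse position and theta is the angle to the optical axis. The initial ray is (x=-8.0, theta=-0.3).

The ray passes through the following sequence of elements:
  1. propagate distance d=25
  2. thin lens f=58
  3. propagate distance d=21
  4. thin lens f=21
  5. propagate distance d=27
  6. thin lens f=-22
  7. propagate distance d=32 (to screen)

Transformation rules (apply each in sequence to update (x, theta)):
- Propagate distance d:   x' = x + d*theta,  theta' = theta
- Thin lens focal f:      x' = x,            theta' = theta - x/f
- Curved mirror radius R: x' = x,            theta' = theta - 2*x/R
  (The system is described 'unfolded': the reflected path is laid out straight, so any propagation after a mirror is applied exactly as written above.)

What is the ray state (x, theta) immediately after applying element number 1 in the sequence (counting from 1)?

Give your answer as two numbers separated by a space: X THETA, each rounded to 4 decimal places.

Initial: x=-8.0000 theta=-0.3000
After 1 (propagate distance d=25): x=-15.5000 theta=-0.3000
Rounded to 4 decimal places: x = -15.5000, theta = -0.3000

Answer: -15.5000 -0.3000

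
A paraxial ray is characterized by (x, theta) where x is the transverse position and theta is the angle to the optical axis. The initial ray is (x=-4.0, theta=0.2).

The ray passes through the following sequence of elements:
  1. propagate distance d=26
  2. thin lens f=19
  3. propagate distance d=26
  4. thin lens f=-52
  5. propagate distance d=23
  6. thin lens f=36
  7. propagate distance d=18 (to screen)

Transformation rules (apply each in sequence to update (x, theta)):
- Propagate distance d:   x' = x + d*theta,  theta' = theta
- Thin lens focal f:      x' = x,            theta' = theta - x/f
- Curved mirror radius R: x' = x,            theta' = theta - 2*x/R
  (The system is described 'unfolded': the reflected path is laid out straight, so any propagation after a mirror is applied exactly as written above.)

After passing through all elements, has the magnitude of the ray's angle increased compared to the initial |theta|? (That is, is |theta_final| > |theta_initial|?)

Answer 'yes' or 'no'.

Answer: no

Derivation:
Initial: x=-4.0000 theta=0.2000
After 1 (propagate distance d=26): x=1.2000 theta=0.2000
After 2 (thin lens f=19): x=1.2000 theta=13/95 (≈0.1368)
After 3 (propagate distance d=26): x=452/95 (≈4.7579) theta=13/95 (≈0.1368)
After 4 (thin lens f=-52): x=452/95 (≈4.7579) theta=282/1235 (≈0.2283)
After 5 (propagate distance d=23): x=12362/1235 (≈10.0097) theta=282/1235 (≈0.2283)
After 6 (thin lens f=36): x=12362/1235 (≈10.0097) theta=-17/342 (≈-0.0497)
After 7 (propagate distance d=18 (to screen)): x=11257/1235 (≈9.1150) theta=-17/342 (≈-0.0497)
|theta_initial|=0.2000 |theta_final|=17/342 (≈0.0497) -> not increased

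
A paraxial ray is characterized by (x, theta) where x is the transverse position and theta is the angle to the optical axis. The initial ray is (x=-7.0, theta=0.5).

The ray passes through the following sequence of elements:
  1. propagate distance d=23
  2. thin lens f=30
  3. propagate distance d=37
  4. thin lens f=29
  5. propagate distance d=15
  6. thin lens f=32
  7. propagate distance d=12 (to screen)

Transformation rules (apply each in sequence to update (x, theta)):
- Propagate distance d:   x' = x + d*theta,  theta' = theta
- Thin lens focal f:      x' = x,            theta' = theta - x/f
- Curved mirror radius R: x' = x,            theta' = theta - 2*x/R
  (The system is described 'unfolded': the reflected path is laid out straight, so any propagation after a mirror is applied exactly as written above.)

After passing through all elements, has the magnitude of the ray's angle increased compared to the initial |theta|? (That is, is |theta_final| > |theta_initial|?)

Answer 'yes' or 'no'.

Initial: x=-7.0000 theta=0.5000
After 1 (propagate distance d=23): x=4.5000 theta=0.5000
After 2 (thin lens f=30): x=4.5000 theta=0.3500
After 3 (propagate distance d=37): x=17.4500 theta=0.3500
After 4 (thin lens f=29): x=17.4500 theta=-73/290 (≈-0.2517)
After 5 (propagate distance d=15): x=7931/580 (≈13.6741) theta=-73/290 (≈-0.2517)
After 6 (thin lens f=32): x=7931/580 (≈13.6741) theta=-12603/18560 (≈-0.6790)
After 7 (propagate distance d=12 (to screen)): x=25639/4640 (≈5.5256) theta=-12603/18560 (≈-0.6790)
|theta_initial|=0.5000 |theta_final|=12603/18560 (≈0.6790) -> increased

Answer: yes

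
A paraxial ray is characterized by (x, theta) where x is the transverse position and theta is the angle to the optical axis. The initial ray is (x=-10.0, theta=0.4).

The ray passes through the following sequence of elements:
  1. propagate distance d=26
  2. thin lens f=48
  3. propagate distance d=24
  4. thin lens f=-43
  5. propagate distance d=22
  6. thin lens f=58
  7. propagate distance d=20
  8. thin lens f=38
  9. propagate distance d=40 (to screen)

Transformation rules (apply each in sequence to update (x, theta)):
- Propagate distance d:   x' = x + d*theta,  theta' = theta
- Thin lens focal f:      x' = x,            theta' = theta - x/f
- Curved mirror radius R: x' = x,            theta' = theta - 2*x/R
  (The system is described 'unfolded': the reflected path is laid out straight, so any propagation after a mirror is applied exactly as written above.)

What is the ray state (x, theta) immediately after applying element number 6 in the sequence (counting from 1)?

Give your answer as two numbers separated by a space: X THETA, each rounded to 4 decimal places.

Answer: 23.4306 0.2156

Derivation:
Initial: x=-10.0000 theta=0.4000
After 1 (propagate distance d=26): x=0.4000 theta=0.4000
After 2 (thin lens f=48): x=0.4000 theta=47/120 (≈0.3917)
After 3 (propagate distance d=24): x=9.8000 theta=47/120 (≈0.3917)
After 4 (thin lens f=-43): x=9.8000 theta=3197/5160 (≈0.6196)
After 5 (propagate distance d=22): x=60451/2580 (≈23.4306) theta=3197/5160 (≈0.6196)
After 6 (thin lens f=58): x=60451/2580 (≈23.4306) theta=5377/24940 (≈0.2156)
Rounded to 4 decimal places: x = 23.4306, theta = 0.2156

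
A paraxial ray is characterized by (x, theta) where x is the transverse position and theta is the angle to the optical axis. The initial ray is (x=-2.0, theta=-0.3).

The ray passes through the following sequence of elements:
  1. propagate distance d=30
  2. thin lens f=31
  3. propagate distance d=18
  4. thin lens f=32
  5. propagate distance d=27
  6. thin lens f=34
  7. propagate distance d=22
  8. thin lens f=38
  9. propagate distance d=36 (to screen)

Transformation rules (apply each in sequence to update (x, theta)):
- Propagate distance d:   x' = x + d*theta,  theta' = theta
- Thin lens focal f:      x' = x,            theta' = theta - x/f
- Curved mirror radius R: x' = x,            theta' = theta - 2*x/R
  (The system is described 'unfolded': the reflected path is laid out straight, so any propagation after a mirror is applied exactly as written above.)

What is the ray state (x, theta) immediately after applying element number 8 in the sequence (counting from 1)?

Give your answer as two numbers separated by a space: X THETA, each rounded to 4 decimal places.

Initial: x=-2.0000 theta=-0.3000
After 1 (propagate distance d=30): x=-11.0000 theta=-0.3000
After 2 (thin lens f=31): x=-11.0000 theta=17/310 (≈0.0548)
After 3 (propagate distance d=18): x=-1552/155 (≈-10.0129) theta=17/310 (≈0.0548)
After 4 (thin lens f=32): x=-1552/155 (≈-10.0129) theta=57/155 (≈0.3677)
After 5 (propagate distance d=27): x=-13/155 (≈-0.0839) theta=57/155 (≈0.3677)
After 6 (thin lens f=34): x=-13/155 (≈-0.0839) theta=1951/5270 (≈0.3702)
After 7 (propagate distance d=22): x=4248/527 (≈8.0607) theta=1951/5270 (≈0.3702)
After 8 (thin lens f=38): x=4248/527 (≈8.0607) theta=15829/100130 (≈0.1581)
Rounded to 4 decimal places: x = 8.0607, theta = 0.1581

Answer: 8.0607 0.1581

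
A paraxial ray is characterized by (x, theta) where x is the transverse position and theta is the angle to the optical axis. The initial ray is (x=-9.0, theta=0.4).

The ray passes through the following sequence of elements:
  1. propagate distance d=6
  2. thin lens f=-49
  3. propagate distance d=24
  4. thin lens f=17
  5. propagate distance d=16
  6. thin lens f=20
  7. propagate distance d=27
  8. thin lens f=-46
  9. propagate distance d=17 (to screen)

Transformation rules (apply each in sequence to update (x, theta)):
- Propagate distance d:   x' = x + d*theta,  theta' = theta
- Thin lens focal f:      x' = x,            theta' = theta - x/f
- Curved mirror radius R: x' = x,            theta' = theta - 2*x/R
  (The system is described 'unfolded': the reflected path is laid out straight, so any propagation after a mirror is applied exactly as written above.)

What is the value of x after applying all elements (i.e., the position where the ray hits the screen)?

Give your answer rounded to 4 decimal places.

Answer: 9.4347

Derivation:
Initial: x=-9.0000 theta=0.4000
After 1 (propagate distance d=6): x=-6.6000 theta=0.4000
After 2 (thin lens f=-49): x=-6.6000 theta=13/49 (≈0.2653)
After 3 (propagate distance d=24): x=-57/245 (≈-0.2327) theta=13/49 (≈0.2653)
After 4 (thin lens f=17): x=-57/245 (≈-0.2327) theta=166/595 (≈0.2790)
After 5 (propagate distance d=16): x=17623/4165 (≈4.2312) theta=166/595 (≈0.2790)
After 6 (thin lens f=20): x=17623/4165 (≈4.2312) theta=5617/83300 (≈0.0674)
After 7 (propagate distance d=27): x=72017/11900 (≈6.0518) theta=5617/83300 (≈0.0674)
After 8 (thin lens f=-46): x=72017/11900 (≈6.0518) theta=44853/225400 (≈0.1990)
After 9 (propagate distance d=17 (to screen)): x=36151991/3831800 (≈9.4347) theta=44853/225400 (≈0.1990)
Rounded to 4 decimal places: x = 9.4347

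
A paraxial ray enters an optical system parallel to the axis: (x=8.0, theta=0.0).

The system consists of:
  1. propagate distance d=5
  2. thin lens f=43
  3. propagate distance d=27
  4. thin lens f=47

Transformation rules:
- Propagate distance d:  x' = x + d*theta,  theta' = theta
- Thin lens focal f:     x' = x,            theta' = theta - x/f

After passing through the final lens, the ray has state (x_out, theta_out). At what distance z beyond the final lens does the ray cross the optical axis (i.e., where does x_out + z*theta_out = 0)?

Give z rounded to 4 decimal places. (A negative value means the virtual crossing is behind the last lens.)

Answer: 11.9365

Derivation:
Initial: x=8.0000 theta=0.0000
After 1 (propagate distance d=5): x=8.0000 theta=0.0000
After 2 (thin lens f=43): x=8.0000 theta=-8/43 (≈-0.1860)
After 3 (propagate distance d=27): x=128/43 (≈2.9767) theta=-8/43 (≈-0.1860)
After 4 (thin lens f=47): x=128/43 (≈2.9767) theta=-504/2021 (≈-0.2494)
z_focus = -x_out/theta_out = -(128/43)/(-504/2021) = 752/63 ≈ 11.9365
Rounded to 4 decimal places: z = 11.9365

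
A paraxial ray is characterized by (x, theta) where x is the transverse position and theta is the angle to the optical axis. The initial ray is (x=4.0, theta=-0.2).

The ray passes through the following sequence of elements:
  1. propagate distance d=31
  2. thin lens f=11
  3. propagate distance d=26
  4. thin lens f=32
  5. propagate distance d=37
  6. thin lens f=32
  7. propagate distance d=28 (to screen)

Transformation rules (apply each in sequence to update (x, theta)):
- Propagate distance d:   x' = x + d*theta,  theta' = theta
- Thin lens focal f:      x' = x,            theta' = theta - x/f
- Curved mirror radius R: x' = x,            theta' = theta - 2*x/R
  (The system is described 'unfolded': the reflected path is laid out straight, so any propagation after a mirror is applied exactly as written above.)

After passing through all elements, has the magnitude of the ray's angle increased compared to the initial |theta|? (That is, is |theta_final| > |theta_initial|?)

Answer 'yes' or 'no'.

Initial: x=4.0000 theta=-0.2000
After 1 (propagate distance d=31): x=-2.2000 theta=-0.2000
After 2 (thin lens f=11): x=-2.2000 theta=0.0000
After 3 (propagate distance d=26): x=-2.2000 theta=0.0000
After 4 (thin lens f=32): x=-2.2000 theta=11/160 (≈0.0688)
After 5 (propagate distance d=37): x=11/32 (≈0.3438) theta=11/160 (≈0.0688)
After 6 (thin lens f=32): x=11/32 (≈0.3438) theta=297/5120 (≈0.0580)
After 7 (propagate distance d=28 (to screen)): x=2519/1280 (≈1.9680) theta=297/5120 (≈0.0580)
|theta_initial|=0.2000 |theta_final|=297/5120 (≈0.0580) -> not increased

Answer: no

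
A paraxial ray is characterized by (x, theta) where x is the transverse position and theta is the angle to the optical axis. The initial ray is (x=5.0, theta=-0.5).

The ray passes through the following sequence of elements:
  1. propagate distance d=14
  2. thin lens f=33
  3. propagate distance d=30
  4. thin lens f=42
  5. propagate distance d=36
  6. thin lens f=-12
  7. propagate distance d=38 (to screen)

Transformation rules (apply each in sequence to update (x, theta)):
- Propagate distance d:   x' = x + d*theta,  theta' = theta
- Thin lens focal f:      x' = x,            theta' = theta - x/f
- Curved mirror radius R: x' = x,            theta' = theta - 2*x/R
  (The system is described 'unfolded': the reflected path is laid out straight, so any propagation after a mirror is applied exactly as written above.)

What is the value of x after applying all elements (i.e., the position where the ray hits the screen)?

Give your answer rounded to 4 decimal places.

Initial: x=5.0000 theta=-0.5000
After 1 (propagate distance d=14): x=-2.0000 theta=-0.5000
After 2 (thin lens f=33): x=-2.0000 theta=-29/66 (≈-0.4394)
After 3 (propagate distance d=30): x=-167/11 (≈-15.1818) theta=-29/66 (≈-0.4394)
After 4 (thin lens f=42): x=-167/11 (≈-15.1818) theta=-6/77 (≈-0.0779)
After 5 (propagate distance d=36): x=-1385/77 (≈-17.9870) theta=-6/77 (≈-0.0779)
After 6 (thin lens f=-12): x=-1385/77 (≈-17.9870) theta=-1457/924 (≈-1.5768)
After 7 (propagate distance d=38 (to screen)): x=-35993/462 (≈-77.9069) theta=-1457/924 (≈-1.5768)
Rounded to 4 decimal places: x = -77.9069

Answer: -77.9069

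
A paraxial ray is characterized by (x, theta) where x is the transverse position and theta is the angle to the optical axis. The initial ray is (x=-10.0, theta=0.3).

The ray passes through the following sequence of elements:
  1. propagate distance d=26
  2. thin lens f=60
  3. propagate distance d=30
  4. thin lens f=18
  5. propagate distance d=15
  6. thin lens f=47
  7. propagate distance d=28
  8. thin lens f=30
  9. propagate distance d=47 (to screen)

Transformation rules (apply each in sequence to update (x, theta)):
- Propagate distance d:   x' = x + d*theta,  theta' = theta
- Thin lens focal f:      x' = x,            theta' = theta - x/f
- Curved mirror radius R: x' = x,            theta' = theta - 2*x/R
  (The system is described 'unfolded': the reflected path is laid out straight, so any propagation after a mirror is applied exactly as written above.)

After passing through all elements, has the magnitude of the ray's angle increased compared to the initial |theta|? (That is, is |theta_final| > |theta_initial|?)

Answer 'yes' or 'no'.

Initial: x=-10.0000 theta=0.3000
After 1 (propagate distance d=26): x=-2.2000 theta=0.3000
After 2 (thin lens f=60): x=-2.2000 theta=101/300 (≈0.3367)
After 3 (propagate distance d=30): x=7.9000 theta=101/300 (≈0.3367)
After 4 (thin lens f=18): x=7.9000 theta=-23/225 (≈-0.1022)
After 5 (propagate distance d=15): x=191/30 (≈6.3667) theta=-23/225 (≈-0.1022)
After 6 (thin lens f=47): x=191/30 (≈6.3667) theta=-5027/21150 (≈-0.2377)
After 7 (propagate distance d=28): x=-6101/21150 (≈-0.2885) theta=-5027/21150 (≈-0.2377)
After 8 (thin lens f=30): x=-6101/21150 (≈-0.2885) theta=-144709/634500 (≈-0.2281)
After 9 (propagate distance d=47 (to screen)): x=-6984353/634500 (≈-11.0076) theta=-144709/634500 (≈-0.2281)
|theta_initial|=0.3000 |theta_final|=144709/634500 (≈0.2281) -> not increased

Answer: no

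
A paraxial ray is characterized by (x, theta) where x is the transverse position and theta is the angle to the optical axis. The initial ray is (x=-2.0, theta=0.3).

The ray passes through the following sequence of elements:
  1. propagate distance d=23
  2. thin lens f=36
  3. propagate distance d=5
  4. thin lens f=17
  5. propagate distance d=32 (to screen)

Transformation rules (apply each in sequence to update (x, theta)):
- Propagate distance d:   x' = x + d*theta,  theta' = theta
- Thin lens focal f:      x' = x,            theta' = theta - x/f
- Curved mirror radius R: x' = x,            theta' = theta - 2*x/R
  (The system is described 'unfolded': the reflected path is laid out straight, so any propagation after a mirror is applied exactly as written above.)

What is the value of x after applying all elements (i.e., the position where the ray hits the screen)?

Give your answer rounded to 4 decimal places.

Initial: x=-2.0000 theta=0.3000
After 1 (propagate distance d=23): x=4.9000 theta=0.3000
After 2 (thin lens f=36): x=4.9000 theta=59/360 (≈0.1639)
After 3 (propagate distance d=5): x=2059/360 (≈5.7194) theta=59/360 (≈0.1639)
After 4 (thin lens f=17): x=2059/360 (≈5.7194) theta=-44/255 (≈-0.1725)
After 5 (propagate distance d=32 (to screen)): x=1211/6120 (≈0.1979) theta=-44/255 (≈-0.1725)
Rounded to 4 decimal places: x = 0.1979

Answer: 0.1979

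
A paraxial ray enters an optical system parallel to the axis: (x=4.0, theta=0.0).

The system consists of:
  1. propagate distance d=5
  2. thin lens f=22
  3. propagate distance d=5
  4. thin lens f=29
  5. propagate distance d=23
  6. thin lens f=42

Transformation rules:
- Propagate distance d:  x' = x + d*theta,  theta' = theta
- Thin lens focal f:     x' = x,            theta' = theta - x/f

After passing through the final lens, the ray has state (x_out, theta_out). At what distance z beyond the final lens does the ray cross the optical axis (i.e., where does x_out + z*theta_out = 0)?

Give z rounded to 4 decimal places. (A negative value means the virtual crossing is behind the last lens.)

Answer: -17.3592

Derivation:
Initial: x=4.0000 theta=0.0000
After 1 (propagate distance d=5): x=4.0000 theta=0.0000
After 2 (thin lens f=22): x=4.0000 theta=-2/11 (≈-0.1818)
After 3 (propagate distance d=5): x=34/11 (≈3.0909) theta=-2/11 (≈-0.1818)
After 4 (thin lens f=29): x=34/11 (≈3.0909) theta=-92/319 (≈-0.2884)
After 5 (propagate distance d=23): x=-1130/319 (≈-3.5423) theta=-92/319 (≈-0.2884)
After 6 (thin lens f=42): x=-1130/319 (≈-3.5423) theta=-1367/6699 (≈-0.2041)
z_focus = -x_out/theta_out = -(-1130/319)/(-1367/6699) = -23730/1367 ≈ -17.3592
Rounded to 4 decimal places: z = -17.3592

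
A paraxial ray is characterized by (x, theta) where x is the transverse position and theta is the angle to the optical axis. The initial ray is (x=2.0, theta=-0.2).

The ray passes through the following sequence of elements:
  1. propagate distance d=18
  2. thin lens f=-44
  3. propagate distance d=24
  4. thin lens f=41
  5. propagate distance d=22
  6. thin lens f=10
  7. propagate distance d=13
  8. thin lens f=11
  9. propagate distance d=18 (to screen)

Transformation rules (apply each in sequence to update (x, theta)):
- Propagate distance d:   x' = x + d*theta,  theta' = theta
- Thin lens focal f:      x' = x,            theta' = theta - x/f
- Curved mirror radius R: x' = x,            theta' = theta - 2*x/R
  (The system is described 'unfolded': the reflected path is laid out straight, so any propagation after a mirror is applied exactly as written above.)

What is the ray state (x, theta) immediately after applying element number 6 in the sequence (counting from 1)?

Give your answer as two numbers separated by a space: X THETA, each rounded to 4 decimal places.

Answer: -8.5703 0.7980

Derivation:
Initial: x=2.0000 theta=-0.2000
After 1 (propagate distance d=18): x=-1.6000 theta=-0.2000
After 2 (thin lens f=-44): x=-1.6000 theta=-13/55 (≈-0.2364)
After 3 (propagate distance d=24): x=-80/11 (≈-7.2727) theta=-13/55 (≈-0.2364)
After 4 (thin lens f=41): x=-80/11 (≈-7.2727) theta=-133/2255 (≈-0.0590)
After 5 (propagate distance d=22): x=-19326/2255 (≈-8.5703) theta=-133/2255 (≈-0.0590)
After 6 (thin lens f=10): x=-19326/2255 (≈-8.5703) theta=818/1025 (≈0.7980)
Rounded to 4 decimal places: x = -8.5703, theta = 0.7980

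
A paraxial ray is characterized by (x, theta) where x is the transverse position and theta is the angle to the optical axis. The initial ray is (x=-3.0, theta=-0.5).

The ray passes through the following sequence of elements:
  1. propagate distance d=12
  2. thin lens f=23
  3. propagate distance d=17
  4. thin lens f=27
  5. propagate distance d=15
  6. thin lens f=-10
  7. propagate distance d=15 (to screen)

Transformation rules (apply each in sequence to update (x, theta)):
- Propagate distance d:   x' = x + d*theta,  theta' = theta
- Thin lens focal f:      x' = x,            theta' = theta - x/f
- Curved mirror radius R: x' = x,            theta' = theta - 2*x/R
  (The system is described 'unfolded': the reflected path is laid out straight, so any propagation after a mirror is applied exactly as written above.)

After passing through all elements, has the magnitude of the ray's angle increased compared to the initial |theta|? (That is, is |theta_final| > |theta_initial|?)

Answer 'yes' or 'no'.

Answer: no

Derivation:
Initial: x=-3.0000 theta=-0.5000
After 1 (propagate distance d=12): x=-9.0000 theta=-0.5000
After 2 (thin lens f=23): x=-9.0000 theta=-5/46 (≈-0.1087)
After 3 (propagate distance d=17): x=-499/46 (≈-10.8478) theta=-5/46 (≈-0.1087)
After 4 (thin lens f=27): x=-499/46 (≈-10.8478) theta=182/621 (≈0.2931)
After 5 (propagate distance d=15): x=-2671/414 (≈-6.4517) theta=182/621 (≈0.2931)
After 6 (thin lens f=-10): x=-2671/414 (≈-6.4517) theta=-4373/12420 (≈-0.3521)
After 7 (propagate distance d=15 (to screen)): x=-9715/828 (≈-11.7331) theta=-4373/12420 (≈-0.3521)
|theta_initial|=0.5000 |theta_final|=4373/12420 (≈0.3521) -> not increased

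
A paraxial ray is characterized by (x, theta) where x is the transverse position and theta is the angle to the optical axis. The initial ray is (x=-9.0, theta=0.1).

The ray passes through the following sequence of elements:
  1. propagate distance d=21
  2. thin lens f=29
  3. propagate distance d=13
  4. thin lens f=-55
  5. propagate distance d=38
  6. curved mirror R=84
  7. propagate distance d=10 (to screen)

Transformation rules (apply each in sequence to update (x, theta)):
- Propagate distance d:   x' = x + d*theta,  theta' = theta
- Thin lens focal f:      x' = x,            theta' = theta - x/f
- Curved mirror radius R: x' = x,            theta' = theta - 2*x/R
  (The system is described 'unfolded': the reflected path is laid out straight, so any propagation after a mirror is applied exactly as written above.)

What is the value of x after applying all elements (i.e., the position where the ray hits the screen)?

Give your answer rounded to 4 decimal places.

Initial: x=-9.0000 theta=0.1000
After 1 (propagate distance d=21): x=-6.9000 theta=0.1000
After 2 (thin lens f=29): x=-6.9000 theta=49/145 (≈0.3379)
After 3 (propagate distance d=13): x=-727/290 (≈-2.5069) theta=49/145 (≈0.3379)
After 4 (thin lens f=-55): x=-727/290 (≈-2.5069) theta=4663/15950 (≈0.2924)
After 5 (propagate distance d=38): x=137209/15950 (≈8.6024) theta=4663/15950 (≈0.2924)
After 6 (curved mirror R=84): x=137209/15950 (≈8.6024) theta=58637/669900 (≈0.0875)
After 7 (propagate distance d=10 (to screen)): x=1587287/167475 (≈9.4778) theta=58637/669900 (≈0.0875)
Rounded to 4 decimal places: x = 9.4778

Answer: 9.4778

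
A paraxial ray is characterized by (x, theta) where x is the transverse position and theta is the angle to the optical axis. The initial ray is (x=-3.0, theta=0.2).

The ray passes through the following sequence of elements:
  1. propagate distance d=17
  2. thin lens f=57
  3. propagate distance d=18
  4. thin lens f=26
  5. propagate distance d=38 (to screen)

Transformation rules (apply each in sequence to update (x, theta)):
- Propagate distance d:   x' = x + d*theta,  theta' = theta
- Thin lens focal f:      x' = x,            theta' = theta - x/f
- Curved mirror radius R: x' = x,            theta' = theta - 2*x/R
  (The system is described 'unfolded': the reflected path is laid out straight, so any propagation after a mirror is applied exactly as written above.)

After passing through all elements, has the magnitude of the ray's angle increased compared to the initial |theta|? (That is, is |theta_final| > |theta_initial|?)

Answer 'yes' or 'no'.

Answer: no

Derivation:
Initial: x=-3.0000 theta=0.2000
After 1 (propagate distance d=17): x=0.4000 theta=0.2000
After 2 (thin lens f=57): x=0.4000 theta=11/57 (≈0.1930)
After 3 (propagate distance d=18): x=368/95 (≈3.8737) theta=11/57 (≈0.1930)
After 4 (thin lens f=26): x=368/95 (≈3.8737) theta=163/3705 (≈0.0440)
After 5 (propagate distance d=38 (to screen)): x=20546/3705 (≈5.5455) theta=163/3705 (≈0.0440)
|theta_initial|=0.2000 |theta_final|=163/3705 (≈0.0440) -> not increased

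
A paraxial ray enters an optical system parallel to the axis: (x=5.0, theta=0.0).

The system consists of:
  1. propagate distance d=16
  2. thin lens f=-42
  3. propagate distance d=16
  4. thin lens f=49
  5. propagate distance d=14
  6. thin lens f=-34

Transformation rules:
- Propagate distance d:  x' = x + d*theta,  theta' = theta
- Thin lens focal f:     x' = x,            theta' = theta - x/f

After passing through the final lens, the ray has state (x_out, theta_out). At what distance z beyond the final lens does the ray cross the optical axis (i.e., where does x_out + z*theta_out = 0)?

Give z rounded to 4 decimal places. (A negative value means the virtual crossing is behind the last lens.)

Answer: -38.3170

Derivation:
Initial: x=5.0000 theta=0.0000
After 1 (propagate distance d=16): x=5.0000 theta=0.0000
After 2 (thin lens f=-42): x=5.0000 theta=5/42 (≈0.1190)
After 3 (propagate distance d=16): x=145/21 (≈6.9048) theta=5/42 (≈0.1190)
After 4 (thin lens f=49): x=145/21 (≈6.9048) theta=-15/686 (≈-0.0219)
After 5 (propagate distance d=14): x=970/147 (≈6.5986) theta=-15/686 (≈-0.0219)
After 6 (thin lens f=-34): x=970/147 (≈6.5986) theta=6025/34986 (≈0.1722)
z_focus = -x_out/theta_out = -(970/147)/(6025/34986) = -46172/1205 ≈ -38.3170
Rounded to 4 decimal places: z = -38.3170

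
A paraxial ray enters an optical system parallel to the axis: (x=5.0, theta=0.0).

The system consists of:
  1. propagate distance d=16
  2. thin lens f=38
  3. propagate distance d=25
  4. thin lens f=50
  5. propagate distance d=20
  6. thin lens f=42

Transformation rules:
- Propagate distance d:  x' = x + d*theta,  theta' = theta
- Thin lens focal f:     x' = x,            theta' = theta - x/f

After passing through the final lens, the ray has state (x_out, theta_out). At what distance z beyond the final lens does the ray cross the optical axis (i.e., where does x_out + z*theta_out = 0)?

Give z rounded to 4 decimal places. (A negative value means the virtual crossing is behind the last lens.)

Initial: x=5.0000 theta=0.0000
After 1 (propagate distance d=16): x=5.0000 theta=0.0000
After 2 (thin lens f=38): x=5.0000 theta=-5/38 (≈-0.1316)
After 3 (propagate distance d=25): x=65/38 (≈1.7105) theta=-5/38 (≈-0.1316)
After 4 (thin lens f=50): x=65/38 (≈1.7105) theta=-63/380 (≈-0.1658)
After 5 (propagate distance d=20): x=-61/38 (≈-1.6053) theta=-63/380 (≈-0.1658)
After 6 (thin lens f=42): x=-61/38 (≈-1.6053) theta=-509/3990 (≈-0.1276)
z_focus = -x_out/theta_out = -(-61/38)/(-509/3990) = -6405/509 ≈ -12.5835
Rounded to 4 decimal places: z = -12.5835

Answer: -12.5835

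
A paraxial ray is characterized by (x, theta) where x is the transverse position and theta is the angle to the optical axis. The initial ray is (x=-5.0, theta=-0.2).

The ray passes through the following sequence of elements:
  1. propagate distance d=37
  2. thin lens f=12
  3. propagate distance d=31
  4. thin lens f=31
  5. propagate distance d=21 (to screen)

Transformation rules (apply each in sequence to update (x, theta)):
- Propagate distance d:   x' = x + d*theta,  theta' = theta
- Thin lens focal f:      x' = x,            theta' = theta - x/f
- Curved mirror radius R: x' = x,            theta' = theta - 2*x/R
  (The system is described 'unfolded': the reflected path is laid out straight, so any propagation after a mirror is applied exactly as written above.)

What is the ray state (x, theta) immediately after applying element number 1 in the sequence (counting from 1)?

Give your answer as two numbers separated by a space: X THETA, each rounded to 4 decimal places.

Answer: -12.4000 -0.2000

Derivation:
Initial: x=-5.0000 theta=-0.2000
After 1 (propagate distance d=37): x=-12.4000 theta=-0.2000
Rounded to 4 decimal places: x = -12.4000, theta = -0.2000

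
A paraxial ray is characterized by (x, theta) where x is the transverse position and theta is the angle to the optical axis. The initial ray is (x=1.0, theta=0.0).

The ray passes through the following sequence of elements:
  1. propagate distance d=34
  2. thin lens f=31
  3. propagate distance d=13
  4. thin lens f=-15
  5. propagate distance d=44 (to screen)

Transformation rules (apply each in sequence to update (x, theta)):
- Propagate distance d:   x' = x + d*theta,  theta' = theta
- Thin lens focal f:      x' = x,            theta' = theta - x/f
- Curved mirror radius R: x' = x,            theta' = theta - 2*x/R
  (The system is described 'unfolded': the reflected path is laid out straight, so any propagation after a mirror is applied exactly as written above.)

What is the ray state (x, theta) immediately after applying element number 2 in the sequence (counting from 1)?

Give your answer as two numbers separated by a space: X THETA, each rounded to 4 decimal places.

Initial: x=1.0000 theta=0.0000
After 1 (propagate distance d=34): x=1.0000 theta=0.0000
After 2 (thin lens f=31): x=1.0000 theta=-1/31 (≈-0.0323)
Rounded to 4 decimal places: x = 1.0000, theta = -0.0323

Answer: 1.0000 -0.0323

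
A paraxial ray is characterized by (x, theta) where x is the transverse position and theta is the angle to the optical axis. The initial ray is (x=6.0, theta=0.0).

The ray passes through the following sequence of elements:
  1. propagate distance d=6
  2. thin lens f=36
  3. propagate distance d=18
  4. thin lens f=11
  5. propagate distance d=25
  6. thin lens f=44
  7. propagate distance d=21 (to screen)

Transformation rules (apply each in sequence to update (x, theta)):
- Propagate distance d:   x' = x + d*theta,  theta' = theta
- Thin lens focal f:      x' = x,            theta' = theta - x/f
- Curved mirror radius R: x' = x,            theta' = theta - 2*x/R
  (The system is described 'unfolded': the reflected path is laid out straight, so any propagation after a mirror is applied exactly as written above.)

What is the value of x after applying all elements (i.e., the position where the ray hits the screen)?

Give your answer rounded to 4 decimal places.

Answer: -13.4012

Derivation:
Initial: x=6.0000 theta=0.0000
After 1 (propagate distance d=6): x=6.0000 theta=0.0000
After 2 (thin lens f=36): x=6.0000 theta=-1/6 (≈-0.1667)
After 3 (propagate distance d=18): x=3.0000 theta=-1/6 (≈-0.1667)
After 4 (thin lens f=11): x=3.0000 theta=-29/66 (≈-0.4394)
After 5 (propagate distance d=25): x=-527/66 (≈-7.9848) theta=-29/66 (≈-0.4394)
After 6 (thin lens f=44): x=-527/66 (≈-7.9848) theta=-749/2904 (≈-0.2579)
After 7 (propagate distance d=21 (to screen)): x=-38917/2904 (≈-13.4012) theta=-749/2904 (≈-0.2579)
Rounded to 4 decimal places: x = -13.4012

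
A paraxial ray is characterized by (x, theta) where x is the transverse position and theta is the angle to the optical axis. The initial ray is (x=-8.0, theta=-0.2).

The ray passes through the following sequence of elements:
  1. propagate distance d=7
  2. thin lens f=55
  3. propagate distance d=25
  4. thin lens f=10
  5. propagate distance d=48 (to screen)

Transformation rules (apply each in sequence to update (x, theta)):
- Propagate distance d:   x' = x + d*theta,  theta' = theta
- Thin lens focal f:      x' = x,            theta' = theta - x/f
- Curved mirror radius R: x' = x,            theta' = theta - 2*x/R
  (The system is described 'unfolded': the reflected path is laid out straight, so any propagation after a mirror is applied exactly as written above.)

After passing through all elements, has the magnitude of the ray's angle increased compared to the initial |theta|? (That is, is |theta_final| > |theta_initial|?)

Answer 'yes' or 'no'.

Initial: x=-8.0000 theta=-0.2000
After 1 (propagate distance d=7): x=-9.4000 theta=-0.2000
After 2 (thin lens f=55): x=-9.4000 theta=-8/275 (≈-0.0291)
After 3 (propagate distance d=25): x=-557/55 (≈-10.1273) theta=-8/275 (≈-0.0291)
After 4 (thin lens f=10): x=-557/55 (≈-10.1273) theta=541/550 (≈0.9836)
After 5 (propagate distance d=48 (to screen)): x=10199/275 (≈37.0873) theta=541/550 (≈0.9836)
|theta_initial|=0.2000 |theta_final|=541/550 (≈0.9836) -> increased

Answer: yes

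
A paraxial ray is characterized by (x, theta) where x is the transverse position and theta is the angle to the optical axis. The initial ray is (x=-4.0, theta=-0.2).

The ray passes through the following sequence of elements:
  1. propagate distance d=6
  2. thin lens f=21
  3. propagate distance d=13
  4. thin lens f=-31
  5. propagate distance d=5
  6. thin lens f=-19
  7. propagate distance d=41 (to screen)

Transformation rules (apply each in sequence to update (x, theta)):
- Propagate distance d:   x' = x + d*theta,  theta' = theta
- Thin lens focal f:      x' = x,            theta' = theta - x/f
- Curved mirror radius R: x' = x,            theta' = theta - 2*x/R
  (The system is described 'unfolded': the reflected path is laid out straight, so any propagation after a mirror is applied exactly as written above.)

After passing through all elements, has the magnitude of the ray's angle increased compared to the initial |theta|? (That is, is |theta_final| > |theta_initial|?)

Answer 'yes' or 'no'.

Answer: yes

Derivation:
Initial: x=-4.0000 theta=-0.2000
After 1 (propagate distance d=6): x=-5.2000 theta=-0.2000
After 2 (thin lens f=21): x=-5.2000 theta=1/21 (≈0.0476)
After 3 (propagate distance d=13): x=-481/105 (≈-4.5810) theta=1/21 (≈0.0476)
After 4 (thin lens f=-31): x=-481/105 (≈-4.5810) theta=-326/3255 (≈-0.1002)
After 5 (propagate distance d=5): x=-2363/465 (≈-5.0817) theta=-326/3255 (≈-0.1002)
After 6 (thin lens f=-19): x=-2363/465 (≈-5.0817) theta=-4547/12369 (≈-0.3676)
After 7 (propagate distance d=41 (to screen)): x=-1246414/61845 (≈-20.1538) theta=-4547/12369 (≈-0.3676)
|theta_initial|=0.2000 |theta_final|=4547/12369 (≈0.3676) -> increased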